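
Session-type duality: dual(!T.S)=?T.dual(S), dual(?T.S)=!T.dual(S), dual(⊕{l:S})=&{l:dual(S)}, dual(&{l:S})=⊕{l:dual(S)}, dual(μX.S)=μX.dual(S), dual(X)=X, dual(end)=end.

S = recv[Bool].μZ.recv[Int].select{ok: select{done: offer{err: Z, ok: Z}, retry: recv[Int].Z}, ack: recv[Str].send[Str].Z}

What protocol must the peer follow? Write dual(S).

recv[Bool] ↦ send[Bool]
  μZ ↦ μZ  (rec unchanged)
    recv[Int] ↦ send[Int]
      select{ok,ack} ↦ offer{ok,ack}  (internal→external)
        case ok:
          select{done,retry} ↦ offer{done,retry}  (internal→external)
            case done:
              offer{err,ok} ↦ select{err,ok}  (offer→select)
                case err:
                  dual(Z) = Z
                case ok:
                  dual(Z) = Z
            case retry:
              recv[Int] ↦ send[Int]
                dual(Z) = Z
        case ack:
          recv[Str] ↦ send[Str]
            send[Str] ↦ recv[Str]
              dual(Z) = Z

send[Bool].μZ.send[Int].offer{ok: offer{done: select{err: Z, ok: Z}, retry: send[Int].Z}, ack: send[Str].recv[Str].Z}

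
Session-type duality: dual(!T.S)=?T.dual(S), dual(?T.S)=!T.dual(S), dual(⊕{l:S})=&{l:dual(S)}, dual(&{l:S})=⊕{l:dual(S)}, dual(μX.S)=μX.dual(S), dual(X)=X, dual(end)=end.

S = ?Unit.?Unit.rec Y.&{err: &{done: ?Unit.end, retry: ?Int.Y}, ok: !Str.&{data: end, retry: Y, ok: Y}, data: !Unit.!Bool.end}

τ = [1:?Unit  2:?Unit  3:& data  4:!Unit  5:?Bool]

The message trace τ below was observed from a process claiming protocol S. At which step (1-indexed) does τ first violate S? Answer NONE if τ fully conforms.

5

step 1: ?Unit  match  residual = ?Unit.rec Y.…
step 2: ?Unit  match  residual = rec Y.…
step 3: & data  match  residual = !Unit.!Bool.end
step 4: !Unit  match  residual = !Bool.end
step 5: got ?Bool, protocol expects !Bool  ✗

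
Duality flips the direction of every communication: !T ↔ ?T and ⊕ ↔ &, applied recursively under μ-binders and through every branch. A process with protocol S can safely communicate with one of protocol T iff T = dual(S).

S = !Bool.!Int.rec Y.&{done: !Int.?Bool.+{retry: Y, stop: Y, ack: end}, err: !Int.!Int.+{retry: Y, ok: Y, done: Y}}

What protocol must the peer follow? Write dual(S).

!Bool → ?Bool
  !Int → ?Int
    rec Y → rec Y  (rec unchanged)
      &{done,err} → +{done,err}  (external→internal)
        case done:
          !Int → ?Int
            ?Bool → !Bool
              +{retry,stop,ack} → &{retry,stop,ack}  (select→offer)
                case retry:
                  Y self-dual
                case stop:
                  Y self-dual
                case ack:
                  end self-dual
        case err:
          !Int → ?Int
            !Int → ?Int
              +{retry,ok,done} → &{retry,ok,done}  (select→offer)
                case retry:
                  Y self-dual
                case ok:
                  Y self-dual
                case done:
                  Y self-dual

?Bool.?Int.rec Y.+{done: ?Int.!Bool.&{retry: Y, stop: Y, ack: end}, err: ?Int.?Int.&{retry: Y, ok: Y, done: Y}}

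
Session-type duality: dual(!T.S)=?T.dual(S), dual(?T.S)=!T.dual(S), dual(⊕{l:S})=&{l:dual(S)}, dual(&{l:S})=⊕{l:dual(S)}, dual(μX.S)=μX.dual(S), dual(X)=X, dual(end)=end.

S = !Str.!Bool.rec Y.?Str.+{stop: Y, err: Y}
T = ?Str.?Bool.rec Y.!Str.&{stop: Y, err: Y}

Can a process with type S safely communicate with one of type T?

!Str | ?Str  match
  !Bool | ?Bool  match
    rec Y | rec Y  match (rec unchanged)
      ?Str | !Str  match
        +{stop,err} | &{stop,err}  match label sets agree
          case stop:
            Y | Y  match
          case err:
            Y | Y  match

YES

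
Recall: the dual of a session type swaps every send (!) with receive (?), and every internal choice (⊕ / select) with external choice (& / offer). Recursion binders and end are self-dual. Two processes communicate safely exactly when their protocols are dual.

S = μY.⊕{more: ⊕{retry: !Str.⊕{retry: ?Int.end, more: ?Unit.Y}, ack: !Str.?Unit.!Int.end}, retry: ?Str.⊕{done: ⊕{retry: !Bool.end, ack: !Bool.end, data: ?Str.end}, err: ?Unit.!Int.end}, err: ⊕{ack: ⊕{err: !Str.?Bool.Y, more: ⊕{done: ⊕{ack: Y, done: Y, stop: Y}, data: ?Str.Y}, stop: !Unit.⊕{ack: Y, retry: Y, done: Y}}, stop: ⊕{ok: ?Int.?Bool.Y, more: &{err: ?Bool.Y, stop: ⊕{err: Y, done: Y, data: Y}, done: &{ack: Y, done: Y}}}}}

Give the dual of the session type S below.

μY ↦ μY  (binder kept)
  ⊕{more,retry,err} ↦ &{more,retry,err}  (internal→external)
    case more:
      ⊕{retry,ack} ↦ &{retry,ack}  (internal→external)
        case retry:
          !Str ↦ ?Str
            ⊕{retry,more} ↦ &{retry,more}  (internal→external)
              case retry:
                ?Int ↦ !Int
                  dual(end) = end
              case more:
                ?Unit ↦ !Unit
                  dual(Y) = Y
        case ack:
          !Str ↦ ?Str
            ?Unit ↦ !Unit
              !Int ↦ ?Int
                dual(end) = end
    case retry:
      ?Str ↦ !Str
        ⊕{done,err} ↦ &{done,err}  (internal→external)
          case done:
            ⊕{retry,ack,data} ↦ &{retry,ack,data}  (internal→external)
              case retry:
                !Bool ↦ ?Bool
                  dual(end) = end
              case ack:
                !Bool ↦ ?Bool
                  dual(end) = end
              case data:
                ?Str ↦ !Str
                  dual(end) = end
          case err:
            ?Unit ↦ !Unit
              !Int ↦ ?Int
                dual(end) = end
    case err:
      ⊕{ack,stop} ↦ &{ack,stop}  (internal→external)
        case ack:
          ⊕{err,more,stop} ↦ &{err,more,stop}  (internal→external)
            case err:
              !Str ↦ ?Str
                ?Bool ↦ !Bool
                  dual(Y) = Y
            case more:
              ⊕{done,data} ↦ &{done,data}  (internal→external)
                case done:
                  ⊕{ack,done,stop} ↦ &{ack,done,stop}  (internal→external)
                    case ack:
                      dual(Y) = Y
                    case done:
                      dual(Y) = Y
                    case stop:
                      dual(Y) = Y
                case data:
                  ?Str ↦ !Str
                    dual(Y) = Y
            case stop:
              !Unit ↦ ?Unit
                ⊕{ack,retry,done} ↦ &{ack,retry,done}  (internal→external)
                  case ack:
                    dual(Y) = Y
                  case retry:
                    dual(Y) = Y
                  case done:
                    dual(Y) = Y
        case stop:
          ⊕{ok,more} ↦ &{ok,more}  (internal→external)
            case ok:
              ?Int ↦ !Int
                ?Bool ↦ !Bool
                  dual(Y) = Y
            case more:
              &{err,stop,done} ↦ ⊕{err,stop,done}  (offer→select)
                case err:
                  ?Bool ↦ !Bool
                    dual(Y) = Y
                case stop:
                  ⊕{err,done,data} ↦ &{err,done,data}  (internal→external)
                    case err:
                      dual(Y) = Y
                    case done:
                      dual(Y) = Y
                    case data:
                      dual(Y) = Y
                case done:
                  &{ack,done} ↦ ⊕{ack,done}  (offer→select)
                    case ack:
                      dual(Y) = Y
                    case done:
                      dual(Y) = Y

μY.&{more: &{retry: ?Str.&{retry: !Int.end, more: !Unit.Y}, ack: ?Str.!Unit.?Int.end}, retry: !Str.&{done: &{retry: ?Bool.end, ack: ?Bool.end, data: !Str.end}, err: !Unit.?Int.end}, err: &{ack: &{err: ?Str.!Bool.Y, more: &{done: &{ack: Y, done: Y, stop: Y}, data: !Str.Y}, stop: ?Unit.&{ack: Y, retry: Y, done: Y}}, stop: &{ok: !Int.!Bool.Y, more: ⊕{err: !Bool.Y, stop: &{err: Y, done: Y, data: Y}, done: ⊕{ack: Y, done: Y}}}}}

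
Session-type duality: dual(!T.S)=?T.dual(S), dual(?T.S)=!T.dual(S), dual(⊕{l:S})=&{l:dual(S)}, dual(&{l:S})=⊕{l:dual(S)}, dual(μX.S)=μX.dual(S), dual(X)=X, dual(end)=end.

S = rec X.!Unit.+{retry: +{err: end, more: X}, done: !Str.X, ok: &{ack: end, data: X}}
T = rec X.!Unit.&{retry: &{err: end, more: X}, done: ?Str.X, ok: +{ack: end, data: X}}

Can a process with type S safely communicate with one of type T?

NO

rec X vs rec X  ✓ (μ self-dual)
  !Unit vs !Unit  ✗ same direction on both sides — not dual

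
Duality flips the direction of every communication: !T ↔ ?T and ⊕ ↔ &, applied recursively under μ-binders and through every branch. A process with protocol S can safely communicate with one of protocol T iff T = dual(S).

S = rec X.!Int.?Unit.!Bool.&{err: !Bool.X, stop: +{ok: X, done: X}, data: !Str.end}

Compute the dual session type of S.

rec X ↦ rec X  (binder kept)
  !Int ↦ ?Int
    ?Unit ↦ !Unit
      !Bool ↦ ?Bool
        &{err,stop,data} ↦ +{err,stop,data}  (offer→select)
          [err]
            !Bool ↦ ?Bool
              X self-dual
          [stop]
            +{ok,done} ↦ &{ok,done}  (⊕→&)
              [ok]
                X self-dual
              [done]
                X self-dual
          [data]
            !Str ↦ ?Str
              end self-dual

rec X.?Int.!Unit.?Bool.+{err: ?Bool.X, stop: &{ok: X, done: X}, data: ?Str.end}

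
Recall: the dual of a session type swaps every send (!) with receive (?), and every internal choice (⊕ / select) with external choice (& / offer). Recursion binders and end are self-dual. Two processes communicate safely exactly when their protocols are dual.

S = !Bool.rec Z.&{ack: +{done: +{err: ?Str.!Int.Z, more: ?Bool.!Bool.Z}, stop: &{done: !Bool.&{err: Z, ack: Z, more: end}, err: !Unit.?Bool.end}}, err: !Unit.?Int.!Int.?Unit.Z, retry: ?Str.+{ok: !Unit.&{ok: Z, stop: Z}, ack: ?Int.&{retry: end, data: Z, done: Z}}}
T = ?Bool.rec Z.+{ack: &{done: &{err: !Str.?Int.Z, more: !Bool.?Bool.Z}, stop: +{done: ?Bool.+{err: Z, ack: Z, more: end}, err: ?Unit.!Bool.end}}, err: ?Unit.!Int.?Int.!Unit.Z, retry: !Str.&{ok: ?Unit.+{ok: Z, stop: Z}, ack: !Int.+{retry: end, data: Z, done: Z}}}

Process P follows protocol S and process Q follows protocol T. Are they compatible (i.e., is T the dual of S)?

!Bool vs ?Bool  ✓
  rec Z vs rec Z  ✓ (rec unchanged)
    &{ack,err,retry} vs +{ack,err,retry}  ✓ same labels
      • ack:
        +{done,stop} vs &{done,stop}  ✓ same labels
          • done:
            +{err,more} vs &{err,more}  ✓ same labels
              • err:
                ?Str vs !Str  ✓
                  !Int vs ?Int  ✓
                    Z vs Z  ✓
              • more:
                ?Bool vs !Bool  ✓
                  !Bool vs ?Bool  ✓
                    Z vs Z  ✓
          • stop:
            &{done,err} vs +{done,err}  ✓ same labels
              • done:
                !Bool vs ?Bool  ✓
                  &{err,ack,more} vs +{err,ack,more}  ✓ same labels
                    • err:
                      Z vs Z  ✓
                    • ack:
                      Z vs Z  ✓
                    • more:
                      end vs end  ✓
              • err:
                !Unit vs ?Unit  ✓
                  ?Bool vs !Bool  ✓
                    end vs end  ✓
      • err:
        !Unit vs ?Unit  ✓
          ?Int vs !Int  ✓
            !Int vs ?Int  ✓
              ?Unit vs !Unit  ✓
                Z vs Z  ✓
      • retry:
        ?Str vs !Str  ✓
          +{ok,ack} vs &{ok,ack}  ✓ same labels
            • ok:
              !Unit vs ?Unit  ✓
                &{ok,stop} vs +{ok,stop}  ✓ same labels
                  • ok:
                    Z vs Z  ✓
                  • stop:
                    Z vs Z  ✓
            • ack:
              ?Int vs !Int  ✓
                &{retry,data,done} vs +{retry,data,done}  ✓ same labels
                  • retry:
                    end vs end  ✓
                  • data:
                    Z vs Z  ✓
                  • done:
                    Z vs Z  ✓

YES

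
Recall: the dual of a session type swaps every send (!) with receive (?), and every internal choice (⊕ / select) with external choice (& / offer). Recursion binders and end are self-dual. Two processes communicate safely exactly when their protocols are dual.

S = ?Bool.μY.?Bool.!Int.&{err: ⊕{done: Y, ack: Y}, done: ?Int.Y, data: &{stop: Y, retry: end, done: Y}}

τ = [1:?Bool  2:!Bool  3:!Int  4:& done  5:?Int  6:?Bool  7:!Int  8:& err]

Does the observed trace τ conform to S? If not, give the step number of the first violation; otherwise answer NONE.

2

step 1: ?Bool  ok  now at μY.…
step 2: got !Bool, protocol expects ?Bool  ✗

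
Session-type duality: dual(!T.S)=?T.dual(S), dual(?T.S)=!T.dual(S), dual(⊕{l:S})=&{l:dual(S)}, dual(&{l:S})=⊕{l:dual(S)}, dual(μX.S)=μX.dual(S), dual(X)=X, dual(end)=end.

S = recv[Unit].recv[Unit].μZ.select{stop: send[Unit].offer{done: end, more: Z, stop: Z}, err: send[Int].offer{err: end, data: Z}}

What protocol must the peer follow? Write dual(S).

send[Unit].send[Unit].μZ.offer{stop: recv[Unit].select{done: end, more: Z, stop: Z}, err: recv[Int].select{err: end, data: Z}}

recv[Unit] → send[Unit]
  recv[Unit] → send[Unit]
    μZ → μZ  (μ self-dual)
      select{stop,err} → offer{stop,err}  (internal→external)
        case stop:
          send[Unit] → recv[Unit]
            offer{done,more,stop} → select{done,more,stop}  (external→internal)
              case done:
                dual(end) = end
              case more:
                dual(Z) = Z
              case stop:
                dual(Z) = Z
        case err:
          send[Int] → recv[Int]
            offer{err,data} → select{err,data}  (external→internal)
              case err:
                dual(end) = end
              case data:
                dual(Z) = Z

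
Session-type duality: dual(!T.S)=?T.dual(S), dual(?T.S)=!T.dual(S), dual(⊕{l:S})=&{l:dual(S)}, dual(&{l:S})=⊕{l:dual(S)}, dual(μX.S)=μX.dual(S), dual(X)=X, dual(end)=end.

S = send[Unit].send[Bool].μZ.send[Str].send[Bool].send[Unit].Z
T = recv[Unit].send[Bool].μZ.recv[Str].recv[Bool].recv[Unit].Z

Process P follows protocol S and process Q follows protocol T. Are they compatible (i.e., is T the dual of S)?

send[Unit] | recv[Unit]  ✓
  send[Bool] | send[Bool]  ✗ same direction on both sides — not dual

NO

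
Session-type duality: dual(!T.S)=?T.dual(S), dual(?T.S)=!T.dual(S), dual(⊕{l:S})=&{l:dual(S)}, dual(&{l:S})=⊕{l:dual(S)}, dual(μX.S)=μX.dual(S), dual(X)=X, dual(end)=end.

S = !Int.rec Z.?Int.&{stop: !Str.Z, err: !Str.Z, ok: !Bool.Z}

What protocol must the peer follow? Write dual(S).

?Int.rec Z.!Int.+{stop: ?Str.Z, err: ?Str.Z, ok: ?Bool.Z}

!Int ↦ ?Int
  rec Z ↦ rec Z  (rec unchanged)
    ?Int ↦ !Int
      &{stop,err,ok} ↦ +{stop,err,ok}  (external→internal)
        • stop:
          !Str ↦ ?Str
            dual(Z) = Z
        • err:
          !Str ↦ ?Str
            dual(Z) = Z
        • ok:
          !Bool ↦ ?Bool
            dual(Z) = Z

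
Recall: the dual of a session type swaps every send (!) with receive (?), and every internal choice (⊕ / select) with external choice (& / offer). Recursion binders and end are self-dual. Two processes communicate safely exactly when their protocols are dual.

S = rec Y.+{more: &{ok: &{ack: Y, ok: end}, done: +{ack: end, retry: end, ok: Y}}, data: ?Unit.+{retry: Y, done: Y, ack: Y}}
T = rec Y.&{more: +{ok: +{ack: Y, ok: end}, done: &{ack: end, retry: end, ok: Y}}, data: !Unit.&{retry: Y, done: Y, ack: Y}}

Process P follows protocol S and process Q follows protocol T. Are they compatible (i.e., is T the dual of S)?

rec Y vs rec Y  ok (rec unchanged)
  +{more,data} vs &{more,data}  ok label sets agree
    • more:
      &{ok,done} vs +{ok,done}  ok label sets agree
        • ok:
          &{ack,ok} vs +{ack,ok}  ok label sets agree
            • ack:
              Y vs Y  ok
            • ok:
              end vs end  ok
        • done:
          +{ack,retry,ok} vs &{ack,retry,ok}  ok label sets agree
            • ack:
              end vs end  ok
            • retry:
              end vs end  ok
            • ok:
              Y vs Y  ok
    • data:
      ?Unit vs !Unit  ok
        +{retry,done,ack} vs &{retry,done,ack}  ok label sets agree
          • retry:
            Y vs Y  ok
          • done:
            Y vs Y  ok
          • ack:
            Y vs Y  ok

YES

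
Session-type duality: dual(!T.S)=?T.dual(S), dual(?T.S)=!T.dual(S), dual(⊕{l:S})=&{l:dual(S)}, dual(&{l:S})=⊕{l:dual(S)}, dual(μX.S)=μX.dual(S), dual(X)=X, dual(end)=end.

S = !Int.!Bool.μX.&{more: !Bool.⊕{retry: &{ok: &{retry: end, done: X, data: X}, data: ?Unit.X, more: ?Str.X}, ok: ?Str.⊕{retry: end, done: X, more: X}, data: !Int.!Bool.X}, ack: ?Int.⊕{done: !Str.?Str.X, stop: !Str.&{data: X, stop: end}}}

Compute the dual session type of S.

?Int.?Bool.μX.⊕{more: ?Bool.&{retry: ⊕{ok: ⊕{retry: end, done: X, data: X}, data: !Unit.X, more: !Str.X}, ok: !Str.&{retry: end, done: X, more: X}, data: ?Int.?Bool.X}, ack: !Int.&{done: ?Str.!Str.X, stop: ?Str.⊕{data: X, stop: end}}}

!Int ↦ ?Int
  !Bool ↦ ?Bool
    μX ↦ μX  (rec unchanged)
      &{more,ack} ↦ ⊕{more,ack}  (offer→select)
        • more:
          !Bool ↦ ?Bool
            ⊕{retry,ok,data} ↦ &{retry,ok,data}  (select→offer)
              • retry:
                &{ok,data,more} ↦ ⊕{ok,data,more}  (offer→select)
                  • ok:
                    &{retry,done,data} ↦ ⊕{retry,done,data}  (offer→select)
                      • retry:
                        end self-dual
                      • done:
                        X self-dual
                      • data:
                        X self-dual
                  • data:
                    ?Unit ↦ !Unit
                      X self-dual
                  • more:
                    ?Str ↦ !Str
                      X self-dual
              • ok:
                ?Str ↦ !Str
                  ⊕{retry,done,more} ↦ &{retry,done,more}  (select→offer)
                    • retry:
                      end self-dual
                    • done:
                      X self-dual
                    • more:
                      X self-dual
              • data:
                !Int ↦ ?Int
                  !Bool ↦ ?Bool
                    X self-dual
        • ack:
          ?Int ↦ !Int
            ⊕{done,stop} ↦ &{done,stop}  (select→offer)
              • done:
                !Str ↦ ?Str
                  ?Str ↦ !Str
                    X self-dual
              • stop:
                !Str ↦ ?Str
                  &{data,stop} ↦ ⊕{data,stop}  (offer→select)
                    • data:
                      X self-dual
                    • stop:
                      end self-dual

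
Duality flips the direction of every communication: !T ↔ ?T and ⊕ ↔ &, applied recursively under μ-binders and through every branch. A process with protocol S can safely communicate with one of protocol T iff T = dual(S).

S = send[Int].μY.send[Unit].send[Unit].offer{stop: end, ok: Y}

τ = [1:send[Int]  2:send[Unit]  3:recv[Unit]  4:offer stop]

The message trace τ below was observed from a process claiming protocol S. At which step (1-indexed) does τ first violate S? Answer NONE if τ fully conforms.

[1] send[Int]  ✓  state: μY.…
[2] send[Unit]  ✓  state: send[Unit].offer{stop: end, ok: μY.…}
[3] got recv[Unit], protocol expects send[Unit]  ✗

3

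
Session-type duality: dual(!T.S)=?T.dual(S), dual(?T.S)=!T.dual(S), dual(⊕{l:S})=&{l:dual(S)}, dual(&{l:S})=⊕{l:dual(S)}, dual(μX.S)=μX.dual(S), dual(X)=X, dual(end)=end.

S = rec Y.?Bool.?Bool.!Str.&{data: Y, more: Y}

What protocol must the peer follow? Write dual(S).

rec Y = rec Y  (rec unchanged)
  ?Bool = !Bool
    ?Bool = !Bool
      !Str = ?Str
        &{data,more} = +{data,more}  (external→internal)
          • data:
            Y self-dual
          • more:
            Y self-dual

rec Y.!Bool.!Bool.?Str.+{data: Y, more: Y}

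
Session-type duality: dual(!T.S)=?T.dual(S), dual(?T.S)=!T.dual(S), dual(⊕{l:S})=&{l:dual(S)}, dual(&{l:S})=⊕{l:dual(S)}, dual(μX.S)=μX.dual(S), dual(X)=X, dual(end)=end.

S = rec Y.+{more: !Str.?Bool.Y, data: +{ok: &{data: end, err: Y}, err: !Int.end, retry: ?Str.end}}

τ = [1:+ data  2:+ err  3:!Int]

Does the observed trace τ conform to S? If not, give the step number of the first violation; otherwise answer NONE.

@1 + data  ok  state: +{ok: &{data: end, err: rec Y.…}, err: !Int.end, retry: ?Str.end}
@2 + err  ok  state: !Int.end
@3 !Int  ok  state: end
trace exhausted — no violation

NONE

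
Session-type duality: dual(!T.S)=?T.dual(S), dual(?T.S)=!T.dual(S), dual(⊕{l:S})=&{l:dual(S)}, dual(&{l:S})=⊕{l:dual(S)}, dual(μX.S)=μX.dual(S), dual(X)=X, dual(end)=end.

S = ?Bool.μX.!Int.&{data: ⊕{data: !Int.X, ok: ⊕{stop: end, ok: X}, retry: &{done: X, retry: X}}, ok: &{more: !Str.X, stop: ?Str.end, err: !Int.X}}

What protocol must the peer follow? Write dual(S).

!Bool.μX.?Int.⊕{data: &{data: ?Int.X, ok: &{stop: end, ok: X}, retry: ⊕{done: X, retry: X}}, ok: ⊕{more: ?Str.X, stop: !Str.end, err: ?Int.X}}

?Bool = !Bool
  μX = μX  (rec unchanged)
    !Int = ?Int
      &{data,ok} = ⊕{data,ok}  (&→⊕)
        case data:
          ⊕{data,ok,retry} = &{data,ok,retry}  (⊕→&)
            case data:
              !Int = ?Int
                X self-dual
            case ok:
              ⊕{stop,ok} = &{stop,ok}  (⊕→&)
                case stop:
                  end self-dual
                case ok:
                  X self-dual
            case retry:
              &{done,retry} = ⊕{done,retry}  (&→⊕)
                case done:
                  X self-dual
                case retry:
                  X self-dual
        case ok:
          &{more,stop,err} = ⊕{more,stop,err}  (&→⊕)
            case more:
              !Str = ?Str
                X self-dual
            case stop:
              ?Str = !Str
                end self-dual
            case err:
              !Int = ?Int
                X self-dual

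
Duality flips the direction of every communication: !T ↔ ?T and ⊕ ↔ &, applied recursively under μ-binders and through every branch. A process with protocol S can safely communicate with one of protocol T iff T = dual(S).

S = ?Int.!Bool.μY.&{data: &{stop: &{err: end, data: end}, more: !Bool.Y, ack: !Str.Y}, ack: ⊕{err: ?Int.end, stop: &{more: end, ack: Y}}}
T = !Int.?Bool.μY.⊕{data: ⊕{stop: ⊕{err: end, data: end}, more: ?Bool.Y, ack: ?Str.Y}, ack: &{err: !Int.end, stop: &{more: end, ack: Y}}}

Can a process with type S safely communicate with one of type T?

?Int ‖ !Int  ✓
  !Bool ‖ ?Bool  ✓
    μY ‖ μY  ✓ (rec unchanged)
      &{data,ack} ‖ ⊕{data,ack}  ✓ label sets agree
        • data:
          &{stop,more,ack} ‖ ⊕{stop,more,ack}  ✓ label sets agree
            • stop:
              &{err,data} ‖ ⊕{err,data}  ✓ label sets agree
                • err:
                  end ‖ end  ✓
                • data:
                  end ‖ end  ✓
            • more:
              !Bool ‖ ?Bool  ✓
                Y ‖ Y  ✓
            • ack:
              !Str ‖ ?Str  ✓
                Y ‖ Y  ✓
        • ack:
          ⊕{err,stop} ‖ &{err,stop}  ✓ label sets agree
            • err:
              ?Int ‖ !Int  ✓
                end ‖ end  ✓
            • stop:
              &{more,ack} ‖ &{more,ack}  ✗ choice polarity not flipped — not dual

NO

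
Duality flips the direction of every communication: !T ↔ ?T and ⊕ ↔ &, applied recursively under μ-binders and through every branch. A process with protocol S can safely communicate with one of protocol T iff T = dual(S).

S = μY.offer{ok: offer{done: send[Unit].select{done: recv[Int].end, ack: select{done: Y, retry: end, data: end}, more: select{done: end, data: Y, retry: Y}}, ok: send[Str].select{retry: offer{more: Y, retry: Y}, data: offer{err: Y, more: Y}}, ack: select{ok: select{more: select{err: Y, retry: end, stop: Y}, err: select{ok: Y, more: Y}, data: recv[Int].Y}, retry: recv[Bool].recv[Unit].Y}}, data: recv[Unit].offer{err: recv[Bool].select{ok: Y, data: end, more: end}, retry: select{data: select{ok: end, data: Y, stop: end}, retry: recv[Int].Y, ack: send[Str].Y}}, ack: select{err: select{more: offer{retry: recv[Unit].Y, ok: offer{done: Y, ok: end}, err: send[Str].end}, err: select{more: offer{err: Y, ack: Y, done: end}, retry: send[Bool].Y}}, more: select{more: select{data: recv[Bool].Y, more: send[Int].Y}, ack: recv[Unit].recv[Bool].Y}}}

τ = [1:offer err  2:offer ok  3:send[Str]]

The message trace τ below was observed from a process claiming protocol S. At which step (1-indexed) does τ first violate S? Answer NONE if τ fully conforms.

[1] got offer err, protocol expects offer ok or offer data or offer ack  ✗

1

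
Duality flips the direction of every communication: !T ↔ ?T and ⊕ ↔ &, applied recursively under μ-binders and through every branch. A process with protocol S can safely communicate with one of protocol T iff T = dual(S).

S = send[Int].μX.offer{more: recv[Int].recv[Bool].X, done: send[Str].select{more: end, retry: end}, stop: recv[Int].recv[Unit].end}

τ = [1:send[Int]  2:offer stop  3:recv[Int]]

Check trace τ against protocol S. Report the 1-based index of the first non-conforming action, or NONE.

step 1: send[Int]  match  state: μX.…
step 2: offer stop  match  state: recv[Int].recv[Unit].end
step 3: recv[Int]  match  state: recv[Unit].end
trace exhausted — no violation

NONE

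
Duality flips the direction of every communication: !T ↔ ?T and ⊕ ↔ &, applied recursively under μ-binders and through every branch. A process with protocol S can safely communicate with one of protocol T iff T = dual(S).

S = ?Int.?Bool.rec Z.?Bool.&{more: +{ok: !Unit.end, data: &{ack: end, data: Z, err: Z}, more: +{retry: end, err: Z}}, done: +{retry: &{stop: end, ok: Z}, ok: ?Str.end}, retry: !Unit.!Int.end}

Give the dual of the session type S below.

?Int ↦ !Int
  ?Bool ↦ !Bool
    rec Z ↦ rec Z  (μ self-dual)
      ?Bool ↦ !Bool
        &{more,done,retry} ↦ +{more,done,retry}  (&→⊕)
          [more]
            +{ok,data,more} ↦ &{ok,data,more}  (internal→external)
              [ok]
                !Unit ↦ ?Unit
                  end self-dual
              [data]
                &{ack,data,err} ↦ +{ack,data,err}  (&→⊕)
                  [ack]
                    end self-dual
                  [data]
                    Z self-dual
                  [err]
                    Z self-dual
              [more]
                +{retry,err} ↦ &{retry,err}  (internal→external)
                  [retry]
                    end self-dual
                  [err]
                    Z self-dual
          [done]
            +{retry,ok} ↦ &{retry,ok}  (internal→external)
              [retry]
                &{stop,ok} ↦ +{stop,ok}  (&→⊕)
                  [stop]
                    end self-dual
                  [ok]
                    Z self-dual
              [ok]
                ?Str ↦ !Str
                  end self-dual
          [retry]
            !Unit ↦ ?Unit
              !Int ↦ ?Int
                end self-dual

!Int.!Bool.rec Z.!Bool.+{more: &{ok: ?Unit.end, data: +{ack: end, data: Z, err: Z}, more: &{retry: end, err: Z}}, done: &{retry: +{stop: end, ok: Z}, ok: !Str.end}, retry: ?Unit.?Int.end}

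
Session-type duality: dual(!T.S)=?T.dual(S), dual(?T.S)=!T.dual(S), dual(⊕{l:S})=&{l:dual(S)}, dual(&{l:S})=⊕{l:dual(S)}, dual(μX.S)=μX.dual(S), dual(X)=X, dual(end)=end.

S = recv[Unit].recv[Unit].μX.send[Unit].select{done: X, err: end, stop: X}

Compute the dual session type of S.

send[Unit].send[Unit].μX.recv[Unit].offer{done: X, err: end, stop: X}

recv[Unit] = send[Unit]
  recv[Unit] = send[Unit]
    μX = μX  (binder kept)
      send[Unit] = recv[Unit]
        select{done,err,stop} = offer{done,err,stop}  (select→offer)
          [done]
            X ↦ X
          [err]
            end ↦ end
          [stop]
            X ↦ X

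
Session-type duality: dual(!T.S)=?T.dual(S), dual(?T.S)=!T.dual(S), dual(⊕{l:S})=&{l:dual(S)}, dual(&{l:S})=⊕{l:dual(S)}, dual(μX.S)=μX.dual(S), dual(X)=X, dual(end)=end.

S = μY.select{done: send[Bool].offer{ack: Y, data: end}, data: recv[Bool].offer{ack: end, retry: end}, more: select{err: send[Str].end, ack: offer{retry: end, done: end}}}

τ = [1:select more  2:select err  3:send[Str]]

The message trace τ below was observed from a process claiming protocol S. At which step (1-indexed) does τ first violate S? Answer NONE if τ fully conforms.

[1] select more  ✓  state: select{err: send[Str].end, ack: offer{retry: end, done: end}}
[2] select err  ✓  state: send[Str].end
[3] send[Str]  ✓  state: end
trace exhausted — no violation

NONE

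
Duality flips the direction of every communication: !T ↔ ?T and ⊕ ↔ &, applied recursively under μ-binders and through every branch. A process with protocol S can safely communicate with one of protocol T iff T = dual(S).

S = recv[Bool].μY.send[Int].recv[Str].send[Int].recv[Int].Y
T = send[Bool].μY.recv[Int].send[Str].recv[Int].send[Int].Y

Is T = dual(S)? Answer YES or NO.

recv[Bool] vs send[Bool]  ✓
  μY vs μY  ✓ (rec unchanged)
    send[Int] vs recv[Int]  ✓
      recv[Str] vs send[Str]  ✓
        send[Int] vs recv[Int]  ✓
          recv[Int] vs send[Int]  ✓
            Y vs Y  ✓

YES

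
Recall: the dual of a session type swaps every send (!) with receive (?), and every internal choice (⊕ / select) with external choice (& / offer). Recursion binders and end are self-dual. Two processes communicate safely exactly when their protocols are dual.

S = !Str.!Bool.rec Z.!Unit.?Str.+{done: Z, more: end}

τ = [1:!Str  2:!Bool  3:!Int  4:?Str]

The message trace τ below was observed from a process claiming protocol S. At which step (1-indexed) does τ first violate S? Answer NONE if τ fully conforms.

3

[1] !Str  ok  state: !Bool.rec Z.…
[2] !Bool  ok  state: rec Z.…
[3] got !Int, protocol expects !Unit  ✗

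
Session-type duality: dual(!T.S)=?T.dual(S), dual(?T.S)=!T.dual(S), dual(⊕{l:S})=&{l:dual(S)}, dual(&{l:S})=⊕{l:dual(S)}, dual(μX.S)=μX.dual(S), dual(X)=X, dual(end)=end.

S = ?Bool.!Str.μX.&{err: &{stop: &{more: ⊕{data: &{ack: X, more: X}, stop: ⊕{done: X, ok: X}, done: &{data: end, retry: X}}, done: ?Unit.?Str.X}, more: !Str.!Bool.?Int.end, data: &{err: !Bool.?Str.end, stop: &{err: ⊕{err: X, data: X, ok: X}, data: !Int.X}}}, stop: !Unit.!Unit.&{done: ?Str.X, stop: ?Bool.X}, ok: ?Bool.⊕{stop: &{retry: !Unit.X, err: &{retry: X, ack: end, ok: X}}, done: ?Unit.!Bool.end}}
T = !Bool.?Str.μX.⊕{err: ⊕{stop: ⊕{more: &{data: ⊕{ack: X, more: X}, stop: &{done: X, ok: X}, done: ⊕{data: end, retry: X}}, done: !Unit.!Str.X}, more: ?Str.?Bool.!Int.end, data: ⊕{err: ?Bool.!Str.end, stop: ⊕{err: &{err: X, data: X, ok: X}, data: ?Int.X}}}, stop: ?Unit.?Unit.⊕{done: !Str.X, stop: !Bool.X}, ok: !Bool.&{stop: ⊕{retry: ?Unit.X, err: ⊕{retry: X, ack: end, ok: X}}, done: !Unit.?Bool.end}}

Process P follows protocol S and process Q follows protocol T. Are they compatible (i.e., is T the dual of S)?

YES

?Bool | !Bool  match
  !Str | ?Str  match
    μX | μX  match (rec unchanged)
      &{err,stop,ok} | ⊕{err,stop,ok}  match label sets agree
        [err]
          &{stop,more,data} | ⊕{stop,more,data}  match label sets agree
            [stop]
              &{more,done} | ⊕{more,done}  match label sets agree
                [more]
                  ⊕{data,stop,done} | &{data,stop,done}  match label sets agree
                    [data]
                      &{ack,more} | ⊕{ack,more}  match label sets agree
                        [ack]
                          X | X  match
                        [more]
                          X | X  match
                    [stop]
                      ⊕{done,ok} | &{done,ok}  match label sets agree
                        [done]
                          X | X  match
                        [ok]
                          X | X  match
                    [done]
                      &{data,retry} | ⊕{data,retry}  match label sets agree
                        [data]
                          end | end  match
                        [retry]
                          X | X  match
                [done]
                  ?Unit | !Unit  match
                    ?Str | !Str  match
                      X | X  match
            [more]
              !Str | ?Str  match
                !Bool | ?Bool  match
                  ?Int | !Int  match
                    end | end  match
            [data]
              &{err,stop} | ⊕{err,stop}  match label sets agree
                [err]
                  !Bool | ?Bool  match
                    ?Str | !Str  match
                      end | end  match
                [stop]
                  &{err,data} | ⊕{err,data}  match label sets agree
                    [err]
                      ⊕{err,data,ok} | &{err,data,ok}  match label sets agree
                        [err]
                          X | X  match
                        [data]
                          X | X  match
                        [ok]
                          X | X  match
                    [data]
                      !Int | ?Int  match
                        X | X  match
        [stop]
          !Unit | ?Unit  match
            !Unit | ?Unit  match
              &{done,stop} | ⊕{done,stop}  match label sets agree
                [done]
                  ?Str | !Str  match
                    X | X  match
                [stop]
                  ?Bool | !Bool  match
                    X | X  match
        [ok]
          ?Bool | !Bool  match
            ⊕{stop,done} | &{stop,done}  match label sets agree
              [stop]
                &{retry,err} | ⊕{retry,err}  match label sets agree
                  [retry]
                    !Unit | ?Unit  match
                      X | X  match
                  [err]
                    &{retry,ack,ok} | ⊕{retry,ack,ok}  match label sets agree
                      [retry]
                        X | X  match
                      [ack]
                        end | end  match
                      [ok]
                        X | X  match
              [done]
                ?Unit | !Unit  match
                  !Bool | ?Bool  match
                    end | end  match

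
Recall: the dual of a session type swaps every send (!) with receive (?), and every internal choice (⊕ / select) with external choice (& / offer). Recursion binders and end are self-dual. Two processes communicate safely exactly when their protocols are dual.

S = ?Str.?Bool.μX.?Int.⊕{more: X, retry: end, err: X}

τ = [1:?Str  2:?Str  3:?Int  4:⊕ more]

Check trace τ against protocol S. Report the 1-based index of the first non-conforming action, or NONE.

[1] ?Str  ok  state: ?Bool.μX.…
[2] got ?Str, protocol expects ?Bool  ✗

2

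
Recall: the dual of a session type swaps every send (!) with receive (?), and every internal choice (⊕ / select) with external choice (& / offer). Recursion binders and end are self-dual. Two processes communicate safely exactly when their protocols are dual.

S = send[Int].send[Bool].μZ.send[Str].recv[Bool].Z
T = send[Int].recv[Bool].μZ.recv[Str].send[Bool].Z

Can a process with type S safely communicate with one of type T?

send[Int] | send[Int]  ✗ same direction on both sides — not dual

NO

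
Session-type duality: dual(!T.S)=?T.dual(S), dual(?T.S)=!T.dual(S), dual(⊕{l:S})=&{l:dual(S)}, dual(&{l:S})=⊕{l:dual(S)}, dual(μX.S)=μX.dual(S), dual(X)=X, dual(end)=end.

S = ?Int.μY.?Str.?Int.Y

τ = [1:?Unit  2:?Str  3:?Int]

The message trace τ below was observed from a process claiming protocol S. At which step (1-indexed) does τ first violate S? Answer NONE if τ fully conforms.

[1] got ?Unit, protocol expects ?Int  ✗

1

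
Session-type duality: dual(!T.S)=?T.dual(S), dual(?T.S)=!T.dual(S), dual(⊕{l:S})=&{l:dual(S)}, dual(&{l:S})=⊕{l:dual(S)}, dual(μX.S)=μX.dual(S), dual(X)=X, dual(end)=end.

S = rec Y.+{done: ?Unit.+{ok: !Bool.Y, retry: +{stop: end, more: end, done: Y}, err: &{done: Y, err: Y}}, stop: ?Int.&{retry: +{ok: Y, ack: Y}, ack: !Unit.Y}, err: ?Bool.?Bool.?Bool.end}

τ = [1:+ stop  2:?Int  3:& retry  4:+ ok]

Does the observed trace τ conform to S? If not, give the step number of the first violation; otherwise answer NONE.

step 1: + stop  ok  residual = ?Int.&{retry: +{ok: rec Y.…, ack: rec Y.…}, ack: !Unit.rec Y.…}
step 2: ?Int  ok  residual = &{retry: +{ok: rec Y.…, ack: rec Y.…}, ack: !Unit.rec Y.…}
step 3: & retry  ok  residual = +{ok: rec Y.…, ack: rec Y.…}
step 4: + ok  ok  residual = rec Y.…
all 4 steps conform

NONE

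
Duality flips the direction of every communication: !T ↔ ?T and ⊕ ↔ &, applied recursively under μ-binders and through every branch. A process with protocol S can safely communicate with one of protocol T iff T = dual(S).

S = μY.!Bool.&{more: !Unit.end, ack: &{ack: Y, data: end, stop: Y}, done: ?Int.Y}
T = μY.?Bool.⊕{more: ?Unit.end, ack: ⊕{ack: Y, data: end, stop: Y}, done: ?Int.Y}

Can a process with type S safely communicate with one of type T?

NO

μY vs μY  ok (μ self-dual)
  !Bool vs ?Bool  ok
    &{more,ack,done} vs ⊕{more,ack,done}  ok labels match
      [more]
        !Unit vs ?Unit  ok
          end vs end  ok
      [ack]
        &{ack,data,stop} vs ⊕{ack,data,stop}  ok labels match
          [ack]
            Y vs Y  ok
          [data]
            end vs end  ok
          [stop]
            Y vs Y  ok
      [done]
        ?Int vs ?Int  ✗ same direction on both sides — not dual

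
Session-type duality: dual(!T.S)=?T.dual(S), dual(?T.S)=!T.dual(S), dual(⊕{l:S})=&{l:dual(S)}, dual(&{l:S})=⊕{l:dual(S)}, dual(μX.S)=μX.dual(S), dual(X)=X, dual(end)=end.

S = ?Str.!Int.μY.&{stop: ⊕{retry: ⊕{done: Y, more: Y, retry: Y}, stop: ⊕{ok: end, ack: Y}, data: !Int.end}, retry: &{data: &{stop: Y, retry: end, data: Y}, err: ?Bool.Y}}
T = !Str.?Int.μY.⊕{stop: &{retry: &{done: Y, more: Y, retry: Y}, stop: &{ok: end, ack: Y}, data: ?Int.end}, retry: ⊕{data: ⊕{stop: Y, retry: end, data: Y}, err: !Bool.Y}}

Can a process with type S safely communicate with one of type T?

?Str ‖ !Str  ✓
  !Int ‖ ?Int  ✓
    μY ‖ μY  ✓ (binder kept)
      &{stop,retry} ‖ ⊕{stop,retry}  ✓ same labels
        case stop:
          ⊕{retry,stop,data} ‖ &{retry,stop,data}  ✓ same labels
            case retry:
              ⊕{done,more,retry} ‖ &{done,more,retry}  ✓ same labels
                case done:
                  Y ‖ Y  ✓
                case more:
                  Y ‖ Y  ✓
                case retry:
                  Y ‖ Y  ✓
            case stop:
              ⊕{ok,ack} ‖ &{ok,ack}  ✓ same labels
                case ok:
                  end ‖ end  ✓
                case ack:
                  Y ‖ Y  ✓
            case data:
              !Int ‖ ?Int  ✓
                end ‖ end  ✓
        case retry:
          &{data,err} ‖ ⊕{data,err}  ✓ same labels
            case data:
              &{stop,retry,data} ‖ ⊕{stop,retry,data}  ✓ same labels
                case stop:
                  Y ‖ Y  ✓
                case retry:
                  end ‖ end  ✓
                case data:
                  Y ‖ Y  ✓
            case err:
              ?Bool ‖ !Bool  ✓
                Y ‖ Y  ✓

YES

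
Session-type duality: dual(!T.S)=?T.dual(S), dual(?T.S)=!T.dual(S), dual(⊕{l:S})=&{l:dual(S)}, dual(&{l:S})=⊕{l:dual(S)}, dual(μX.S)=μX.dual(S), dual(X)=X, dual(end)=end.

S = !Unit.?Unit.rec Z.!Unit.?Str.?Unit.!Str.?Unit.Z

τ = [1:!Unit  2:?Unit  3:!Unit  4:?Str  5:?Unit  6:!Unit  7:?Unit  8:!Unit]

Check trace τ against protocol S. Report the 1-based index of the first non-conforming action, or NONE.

6

[1] !Unit  match  state: ?Unit.rec Z.…
[2] ?Unit  match  state: rec Z.…
[3] !Unit  match  state: ?Str.?Unit.!Str.?Unit.rec Z.…
[4] ?Str  match  state: ?Unit.!Str.?Unit.rec Z.…
[5] ?Unit  match  state: !Str.?Unit.rec Z.…
[6] got !Unit, protocol expects !Str  ✗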